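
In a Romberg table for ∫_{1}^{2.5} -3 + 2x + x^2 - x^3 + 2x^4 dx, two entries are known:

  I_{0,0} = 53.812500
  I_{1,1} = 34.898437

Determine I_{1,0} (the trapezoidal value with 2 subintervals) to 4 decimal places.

From I_{1,1} = (4·I_{1,0} − I_{0,0})/3, solve for I_{1,0}:
4·I_{1,0} = 3·34.898437 + 53.812500 = 158.507811
I_{1,0} = 39.626953

39.6270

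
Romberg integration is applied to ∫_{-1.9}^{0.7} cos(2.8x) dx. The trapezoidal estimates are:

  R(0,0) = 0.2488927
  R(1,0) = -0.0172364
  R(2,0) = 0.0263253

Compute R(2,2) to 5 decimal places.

Richardson extrapolation on the trapezoidal column (denominator 4−1=3):
R(1,1) = (4·(-0.0172364) − 0.2488927) / 3 = -0.1059461
R(2,1) = 0.0263253 + (0.0263253 − (-0.0172364))/3 = 0.0408459
R(2,2) = 0.0408459 + (0.0408459 − (-0.1059461))/15 = 0.0506320

0.05063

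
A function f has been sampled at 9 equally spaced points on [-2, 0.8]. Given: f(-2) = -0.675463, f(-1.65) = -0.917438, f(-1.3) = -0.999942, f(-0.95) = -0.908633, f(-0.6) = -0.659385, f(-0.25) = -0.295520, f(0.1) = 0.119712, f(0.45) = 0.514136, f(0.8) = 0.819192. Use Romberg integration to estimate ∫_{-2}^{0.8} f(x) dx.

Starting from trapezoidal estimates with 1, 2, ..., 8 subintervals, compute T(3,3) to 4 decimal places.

-1.0924

T(0,0) (trapezoid, 1 panel, h=2.8000): 0.201221
T(1,0) (trapezoid, 2 panels, h=1.4000): -0.822529
T(2,0) (trapezoid, 4 panels, h=0.7000): -1.027425
T(3,0) (trapezoid, 8 panels, h=0.3500): -1.076322
T(1,1) = -0.822529 + (-0.822529 − 0.201221)/3 = -1.163779
T(2,1) = -1.027425 + (-1.027425 − (-0.822529))/3 = -1.095724
T(3,1) = -1.076322 + (-1.076322 − (-1.027425))/3 = -1.092621
T(2,2) = -1.095724 + (-1.095724 − (-1.163779))/15 = -1.091187
T(3,2) = -1.092621 + (-1.092621 − (-1.095724))/15 = -1.092414
T(3,3) = -1.092414 + (-1.092414 − (-1.091187))/63 = -1.092433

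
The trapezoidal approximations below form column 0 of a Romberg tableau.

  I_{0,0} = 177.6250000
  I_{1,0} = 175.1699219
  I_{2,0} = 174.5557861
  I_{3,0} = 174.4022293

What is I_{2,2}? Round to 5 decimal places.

174.35104

I_{1,1} = 175.1699219 + (175.1699219 − 177.6250000)/3 = 174.3515625
I_{2,1} = 174.5557861 + (174.5557861 − 175.1699219)/3 = 174.3510742
I_{2,2} = (16·174.3510742 − 174.3515625) / 15 = 174.3510416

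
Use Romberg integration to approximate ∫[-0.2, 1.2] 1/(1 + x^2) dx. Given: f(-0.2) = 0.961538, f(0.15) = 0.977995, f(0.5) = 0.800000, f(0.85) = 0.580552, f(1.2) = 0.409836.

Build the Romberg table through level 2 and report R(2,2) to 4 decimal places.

R(0,0) (trapezoid, 1 panel, h=1.4000): 0.959962
R(1,0) (trapezoid, 2 panels, h=0.7000): 1.039981
R(2,0) (trapezoid, 4 panels, h=0.3500): 1.065482
R(1,1) = 1.039981 + (1.039981 − 0.959962)/3 = 1.066654
R(2,1) = 1.065482 + (1.065482 − 1.039981)/3 = 1.073982
R(2,2) = 1.073982 + (1.073982 − 1.066654)/15 = 1.074471

1.0745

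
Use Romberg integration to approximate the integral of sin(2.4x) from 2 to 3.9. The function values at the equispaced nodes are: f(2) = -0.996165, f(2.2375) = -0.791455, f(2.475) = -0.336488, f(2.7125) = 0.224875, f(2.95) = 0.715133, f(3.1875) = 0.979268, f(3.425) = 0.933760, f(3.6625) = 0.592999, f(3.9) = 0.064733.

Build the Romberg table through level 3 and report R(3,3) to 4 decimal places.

0.4523

R(0,0) (trapezoid, 1 panel, h=1.9000): -0.884860
R(1,0) (trapezoid, 2 panels, h=0.9500): 0.236946
R(2,0) (trapezoid, 4 panels, h=0.4750): 0.402177
R(3,0) (trapezoid, 8 panels, h=0.2375): 0.439939
R(1,1) = 0.236946 + (0.236946 − (-0.884860))/3 = 0.610881
R(2,1) = 0.402177 + (0.402177 − 0.236946)/3 = 0.457254
R(3,1) = 0.439939 + (0.439939 − 0.402177)/3 = 0.452526
R(2,2) = 0.457254 + (0.457254 − 0.610881)/15 = 0.447012
R(3,2) = 0.452526 + (0.452526 − 0.457254)/15 = 0.452211
R(3,3) = 0.452211 + (0.452211 − 0.447012)/63 = 0.452294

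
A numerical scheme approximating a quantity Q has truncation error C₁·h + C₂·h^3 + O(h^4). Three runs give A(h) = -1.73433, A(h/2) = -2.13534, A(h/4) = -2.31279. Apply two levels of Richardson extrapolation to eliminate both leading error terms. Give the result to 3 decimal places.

-2.484

First eliminate the h term (factor 2^1 = 2):
  B₁ = (2·(-2.13534) − (-1.73433))/1 = -2.53635
  B₂ = (2·(-2.31279) − (-2.13534))/1 = -2.49024
Then eliminate the h^3 term (factor 2^3 = 8):
  (8·(-2.49024) − (-2.53635))/7 = -2.48365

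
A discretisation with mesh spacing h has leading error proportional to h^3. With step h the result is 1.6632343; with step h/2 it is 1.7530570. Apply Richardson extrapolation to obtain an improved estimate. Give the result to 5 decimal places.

The leading error scales as h^3; refining by a factor of 2 reduces it by 2^3 = 8.
Extrapolated value = (8·A(h/2) − A(h)) / (8 − 1)
= (8·1.7530570 − 1.6632343) / 7
= 12.3612217 / 7 = 1.7658888

1.76589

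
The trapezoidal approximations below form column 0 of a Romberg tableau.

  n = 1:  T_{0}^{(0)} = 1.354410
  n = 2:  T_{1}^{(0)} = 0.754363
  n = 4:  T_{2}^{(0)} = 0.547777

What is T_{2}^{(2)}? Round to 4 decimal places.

T_{1}^{(1)} = 0.754363 + (0.754363 − 1.354410)/3 = 0.554347
T_{2}^{(1)} = 0.547777 + (0.547777 − 0.754363)/3 = 0.478915
T_{2}^{(2)} = (16·0.478915 − 0.554347) / 15 = 0.473886
(Column j=1 coincides with Simpson's rule on the same nodes.)

0.4739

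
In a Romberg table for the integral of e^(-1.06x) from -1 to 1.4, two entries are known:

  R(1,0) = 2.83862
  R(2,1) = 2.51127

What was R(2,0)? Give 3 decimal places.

2.593

From R(2,1) = (4·R(2,0) − R(1,0))/3, solve for R(2,0):
4·R(2,0) = 3·2.51127 + 2.83862 = 10.37243
R(2,0) = 2.59311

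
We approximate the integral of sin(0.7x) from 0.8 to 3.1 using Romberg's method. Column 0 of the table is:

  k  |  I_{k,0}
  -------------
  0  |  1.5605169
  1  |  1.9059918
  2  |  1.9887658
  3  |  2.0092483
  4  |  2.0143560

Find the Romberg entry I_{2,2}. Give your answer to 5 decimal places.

I_{1,1} = 1.9059918 + (1.9059918 − 1.5605169)/3 = 2.0211501
I_{2,1} = (4·1.9887658 − 1.9059918) / 3 = 2.0163571
I_{2,2} = 2.0163571 + (2.0163571 − 2.0211501)/15 = 2.0160376

2.01604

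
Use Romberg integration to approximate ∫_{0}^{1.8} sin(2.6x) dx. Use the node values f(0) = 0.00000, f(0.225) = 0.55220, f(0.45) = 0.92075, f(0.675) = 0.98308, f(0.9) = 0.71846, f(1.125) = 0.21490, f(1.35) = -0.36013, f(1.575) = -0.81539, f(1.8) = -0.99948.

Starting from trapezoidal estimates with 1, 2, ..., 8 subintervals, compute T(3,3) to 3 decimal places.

T(0,0) (trapezoid, 1 panel, h=1.8000): -0.89953
T(1,0) (trapezoid, 2 panels, h=0.9000): 0.19685
T(2,0) (trapezoid, 4 panels, h=0.4500): 0.35070
T(3,0) (trapezoid, 8 panels, h=0.2250): 0.38568
T(1,1) = 0.19685 + (0.19685 − (-0.89953))/3 = 0.56231
T(2,1) = 0.35070 + (0.35070 − 0.19685)/3 = 0.40198
T(3,1) = 0.38568 + (0.38568 − 0.35070)/3 = 0.39734
T(2,2) = 0.40198 + (0.40198 − 0.56231)/15 = 0.39129
T(3,2) = 0.39734 + (0.39734 − 0.40198)/15 = 0.39703
T(3,3) = 0.39703 + (0.39703 − 0.39129)/63 = 0.39712

0.397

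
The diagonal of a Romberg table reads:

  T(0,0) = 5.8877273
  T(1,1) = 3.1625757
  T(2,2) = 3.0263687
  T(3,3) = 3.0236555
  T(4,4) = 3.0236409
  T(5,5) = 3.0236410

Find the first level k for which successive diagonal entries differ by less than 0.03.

k = 3

|T(1,1) − T(0,0)| = 2.7251516 ≥ 0.03
|T(2,2) − T(1,1)| = 0.1362070 ≥ 0.03
|T(3,3) − T(2,2)| = 0.0027132 < 0.03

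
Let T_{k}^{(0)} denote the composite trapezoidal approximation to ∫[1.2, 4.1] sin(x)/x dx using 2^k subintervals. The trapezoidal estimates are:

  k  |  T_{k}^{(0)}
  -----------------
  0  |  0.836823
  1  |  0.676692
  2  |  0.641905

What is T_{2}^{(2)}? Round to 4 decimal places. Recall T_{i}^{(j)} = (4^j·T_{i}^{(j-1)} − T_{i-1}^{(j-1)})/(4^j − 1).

0.6308

Richardson extrapolation on the trapezoidal column (denominator 4−1=3):
T_{1}^{(1)} = (4·0.676692 − 0.836823) / 3 = 0.623315
T_{2}^{(1)} = (4·0.641905 − 0.676692) / 3 = 0.630309
T_{2}^{(2)} = (16·0.630309 − 0.623315) / 15 = 0.630775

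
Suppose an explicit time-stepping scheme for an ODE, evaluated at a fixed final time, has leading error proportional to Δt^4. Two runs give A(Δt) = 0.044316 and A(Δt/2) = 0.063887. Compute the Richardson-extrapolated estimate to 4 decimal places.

0.0652

Extrapolated value = (16·A(Δt/2) − A(Δt)) / (16 − 1)
= (16·0.063887 − 0.044316) / 15
= 0.977876 / 15 = 0.065192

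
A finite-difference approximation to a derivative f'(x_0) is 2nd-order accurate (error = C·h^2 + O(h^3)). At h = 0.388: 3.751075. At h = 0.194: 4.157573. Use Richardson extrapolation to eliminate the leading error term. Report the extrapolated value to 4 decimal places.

The leading error scales as h^2; refining by a factor of 2 reduces it by 2^2 = 4.
Extrapolated value = (4·A(h/2) − A(h)) / (4 − 1)
= (4·4.157573 − 3.751075) / 3
= 12.879217 / 3 = 4.293072

4.2931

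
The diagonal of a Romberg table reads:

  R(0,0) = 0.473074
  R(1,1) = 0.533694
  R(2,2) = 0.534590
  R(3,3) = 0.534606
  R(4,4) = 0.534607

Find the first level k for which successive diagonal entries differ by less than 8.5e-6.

|R(1,1) − R(0,0)| = 0.060620 ≥ 8.5e-6
|R(2,2) − R(1,1)| = 0.000896 ≥ 8.5e-6
|R(3,3) − R(2,2)| = 0.000016 ≥ 8.5e-6
|R(4,4) − R(3,3)| = 0.000001 < 8.5e-6

k = 4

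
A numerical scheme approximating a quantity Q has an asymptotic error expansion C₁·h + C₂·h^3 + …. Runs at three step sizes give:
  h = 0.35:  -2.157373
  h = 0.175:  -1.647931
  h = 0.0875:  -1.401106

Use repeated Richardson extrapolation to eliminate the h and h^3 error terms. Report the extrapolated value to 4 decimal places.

-1.1565

First eliminate the h term (factor 2^1 = 2):
  B₁ = (2·(-1.647931) − (-2.157373))/1 = -1.138489
  B₂ = (2·(-1.401106) − (-1.647931))/1 = -1.154281
Then eliminate the h^3 term (factor 2^3 = 8):
  (8·(-1.154281) − (-1.138489))/7 = -1.156537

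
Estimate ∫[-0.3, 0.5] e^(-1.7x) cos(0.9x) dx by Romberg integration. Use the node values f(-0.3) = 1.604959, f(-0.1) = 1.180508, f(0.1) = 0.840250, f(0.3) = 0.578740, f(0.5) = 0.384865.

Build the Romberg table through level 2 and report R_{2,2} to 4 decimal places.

R_{0,0} (trapezoid, 1 panel, h=0.8000): 0.795930
R_{1,0} (trapezoid, 2 panels, h=0.4000): 0.734065
R_{2,0} (trapezoid, 4 panels, h=0.2000): 0.718882
R_{1,1} = 0.734065 + (0.734065 − 0.795930)/3 = 0.713443
R_{2,1} = 0.718882 + (0.718882 − 0.734065)/3 = 0.713821
R_{2,2} = 0.713821 + (0.713821 − 0.713443)/15 = 0.713846

0.7138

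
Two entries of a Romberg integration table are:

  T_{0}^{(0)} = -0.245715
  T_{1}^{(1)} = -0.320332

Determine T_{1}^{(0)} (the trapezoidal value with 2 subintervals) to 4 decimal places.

From T_{1}^{(1)} = (4·T_{1}^{(0)} − T_{0}^{(0)})/3, solve for T_{1}^{(0)}:
4·T_{1}^{(0)} = 3·(-0.320332) + (-0.245715) = -1.206711
T_{1}^{(0)} = -0.301678

-0.3017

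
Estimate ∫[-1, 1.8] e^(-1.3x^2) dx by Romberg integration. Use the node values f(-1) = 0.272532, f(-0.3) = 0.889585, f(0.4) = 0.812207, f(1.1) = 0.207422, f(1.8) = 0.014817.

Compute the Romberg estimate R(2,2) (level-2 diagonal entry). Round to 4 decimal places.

R(0,0) (trapezoid, 1 panel, h=2.8000): 0.402289
R(1,0) (trapezoid, 2 panels, h=1.4000): 1.338234
R(2,0) (trapezoid, 4 panels, h=0.7000): 1.437022
R(1,1) = 1.338234 + (1.338234 − 0.402289)/3 = 1.650216
R(2,1) = 1.437022 + (1.437022 − 1.338234)/3 = 1.469951
R(2,2) = 1.469951 + (1.469951 − 1.650216)/15 = 1.457933

1.4579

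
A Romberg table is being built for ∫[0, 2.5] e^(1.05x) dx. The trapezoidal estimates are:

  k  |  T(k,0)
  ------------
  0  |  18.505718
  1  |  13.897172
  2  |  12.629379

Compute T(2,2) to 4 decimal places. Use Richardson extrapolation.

12.1965

T(1,1) = 13.897172 + (13.897172 − 18.505718)/3 = 12.360990
T(2,1) = (4·12.629379 − 13.897172) / 3 = 12.206781
T(2,2) = 12.206781 + (12.206781 − 12.360990)/15 = 12.196500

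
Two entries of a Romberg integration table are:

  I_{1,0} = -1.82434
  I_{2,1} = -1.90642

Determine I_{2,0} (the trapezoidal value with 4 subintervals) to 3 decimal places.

From I_{2,1} = (4·I_{2,0} − I_{1,0})/3, solve for I_{2,0}:
4·I_{2,0} = 3·(-1.90642) + (-1.82434) = -7.54360
I_{2,0} = -1.88590

-1.886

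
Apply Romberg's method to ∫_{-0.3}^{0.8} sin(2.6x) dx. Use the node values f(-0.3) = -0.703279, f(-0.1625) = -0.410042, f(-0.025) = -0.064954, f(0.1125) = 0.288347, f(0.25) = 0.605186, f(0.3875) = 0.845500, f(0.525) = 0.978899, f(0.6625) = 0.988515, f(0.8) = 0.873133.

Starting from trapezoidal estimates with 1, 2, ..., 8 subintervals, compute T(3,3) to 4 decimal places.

T(0,0) (trapezoid, 1 panel, h=1.1000): 0.093420
T(1,0) (trapezoid, 2 panels, h=0.5500): 0.379562
T(2,0) (trapezoid, 4 panels, h=0.2750): 0.441116
T(3,0) (trapezoid, 8 panels, h=0.1375): 0.456002
T(1,1) = 0.379562 + (0.379562 − 0.093420)/3 = 0.474943
T(2,1) = 0.441116 + (0.441116 − 0.379562)/3 = 0.461634
T(3,1) = 0.456002 + (0.456002 − 0.441116)/3 = 0.460964
T(2,2) = 0.461634 + (0.461634 − 0.474943)/15 = 0.460747
T(3,2) = 0.460964 + (0.460964 − 0.461634)/15 = 0.460919
T(3,3) = 0.460919 + (0.460919 − 0.460747)/63 = 0.460922

0.4609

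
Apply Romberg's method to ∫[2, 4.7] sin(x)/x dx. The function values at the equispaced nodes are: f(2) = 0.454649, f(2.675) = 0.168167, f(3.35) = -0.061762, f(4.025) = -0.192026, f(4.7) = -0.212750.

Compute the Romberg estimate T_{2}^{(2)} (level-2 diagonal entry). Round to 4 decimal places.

0.0057

T_{0}^{(0)} (trapezoid, 1 panel, h=2.7000): 0.326564
T_{1}^{(0)} (trapezoid, 2 panels, h=1.3500): 0.079903
T_{2}^{(0)} (trapezoid, 4 panels, h=0.6750): 0.023847
T_{1}^{(1)} = 0.079903 + (0.079903 − 0.326564)/3 = -0.002317
T_{2}^{(1)} = 0.023847 + (0.023847 − 0.079903)/3 = 0.005162
T_{2}^{(2)} = 0.005162 + (0.005162 − (-0.002317))/15 = 0.005661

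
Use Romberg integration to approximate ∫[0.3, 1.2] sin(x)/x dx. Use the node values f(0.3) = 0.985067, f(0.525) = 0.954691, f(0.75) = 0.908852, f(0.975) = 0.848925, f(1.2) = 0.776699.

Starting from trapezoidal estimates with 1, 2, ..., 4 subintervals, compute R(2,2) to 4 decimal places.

R(0,0) (trapezoid, 1 panel, h=0.9000): 0.792795
R(1,0) (trapezoid, 2 panels, h=0.4500): 0.805381
R(2,0) (trapezoid, 4 panels, h=0.2250): 0.808504
R(1,1) = 0.805381 + (0.805381 − 0.792795)/3 = 0.809576
R(2,1) = 0.808504 + (0.808504 − 0.805381)/3 = 0.809545
R(2,2) = 0.809545 + (0.809545 − 0.809576)/15 = 0.809543

0.8095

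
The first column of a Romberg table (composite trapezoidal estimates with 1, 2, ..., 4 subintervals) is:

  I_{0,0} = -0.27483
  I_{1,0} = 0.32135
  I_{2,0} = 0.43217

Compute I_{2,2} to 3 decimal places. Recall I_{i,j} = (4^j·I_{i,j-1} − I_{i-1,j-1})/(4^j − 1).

I_{1,1} = (4·0.32135 − (-0.27483)) / 3 = 0.52008
I_{2,1} = (4·0.43217 − 0.32135) / 3 = 0.46911
I_{2,2} = (16·0.46911 − 0.52008) / 15 = 0.46571

0.466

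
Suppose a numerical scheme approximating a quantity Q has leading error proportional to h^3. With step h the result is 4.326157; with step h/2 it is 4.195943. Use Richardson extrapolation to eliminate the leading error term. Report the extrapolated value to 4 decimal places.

The leading error scales as h^3; refining by a factor of 2 reduces it by 2^3 = 8.
Extrapolated value = (8·A(h/2) − A(h)) / (8 − 1)
= (8·4.195943 − 4.326157) / 7
= 29.241387 / 7 = 4.177341

4.1773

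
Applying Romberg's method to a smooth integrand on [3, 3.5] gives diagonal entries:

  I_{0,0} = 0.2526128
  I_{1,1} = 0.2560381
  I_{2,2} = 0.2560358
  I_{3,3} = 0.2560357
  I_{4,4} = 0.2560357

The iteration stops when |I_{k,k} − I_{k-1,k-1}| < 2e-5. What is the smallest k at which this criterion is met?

k = 2

|I_{1,1} − I_{0,0}| = 0.0034253 ≥ 2e-5
|I_{2,2} − I_{1,1}| = 0.0000023 < 2e-5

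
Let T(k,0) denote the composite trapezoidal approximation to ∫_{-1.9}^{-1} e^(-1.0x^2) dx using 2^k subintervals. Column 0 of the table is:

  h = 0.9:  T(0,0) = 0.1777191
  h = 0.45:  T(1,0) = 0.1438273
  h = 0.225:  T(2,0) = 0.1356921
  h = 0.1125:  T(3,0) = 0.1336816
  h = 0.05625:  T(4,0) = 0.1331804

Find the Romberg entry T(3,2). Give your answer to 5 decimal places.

0.13301

Richardson extrapolation on the trapezoidal column (denominator 4−1=3):
T(2,1) = 0.1356921 + (0.1356921 − 0.1438273)/3 = 0.1329804
T(3,1) = (4·0.1336816 − 0.1356921) / 3 = 0.1330114
T(3,2) = (16·0.1330114 − 0.1329804) / 15 = 0.1330135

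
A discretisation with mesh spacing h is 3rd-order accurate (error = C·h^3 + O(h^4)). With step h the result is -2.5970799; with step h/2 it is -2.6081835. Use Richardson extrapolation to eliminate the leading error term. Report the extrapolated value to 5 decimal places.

-2.60977

The leading error scales as h^3; refining by a factor of 2 reduces it by 2^3 = 8.
Extrapolated value = (8·A(h/2) − A(h)) / (8 − 1)
= (8·(-2.6081835) − (-2.5970799)) / 7
= -18.2683881 / 7 = -2.6097697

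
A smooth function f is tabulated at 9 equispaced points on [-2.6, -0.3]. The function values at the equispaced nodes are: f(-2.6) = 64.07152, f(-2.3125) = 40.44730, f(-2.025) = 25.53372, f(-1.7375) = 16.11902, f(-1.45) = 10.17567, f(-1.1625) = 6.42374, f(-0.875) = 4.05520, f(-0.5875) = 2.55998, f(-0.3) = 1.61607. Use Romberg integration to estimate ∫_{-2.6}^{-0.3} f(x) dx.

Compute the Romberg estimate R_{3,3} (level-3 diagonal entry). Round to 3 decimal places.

R_{0,0} (trapezoid, 1 panel, h=2.3000): 75.54073
R_{1,0} (trapezoid, 2 panels, h=1.1500): 49.47238
R_{2,0} (trapezoid, 4 panels, h=0.5750): 41.74982
R_{3,0} (trapezoid, 8 panels, h=0.2875): 39.72055
R_{1,1} = 49.47238 + (49.47238 − 75.54073)/3 = 40.78293
R_{2,1} = 41.74982 + (41.74982 − 49.47238)/3 = 39.17563
R_{3,1} = 39.72055 + (39.72055 − 41.74982)/3 = 39.04413
R_{2,2} = 39.17563 + (39.17563 − 40.78293)/15 = 39.06848
R_{3,2} = 39.04413 + (39.04413 − 39.17563)/15 = 39.03536
R_{3,3} = 39.03536 + (39.03536 − 39.06848)/63 = 39.03483

39.035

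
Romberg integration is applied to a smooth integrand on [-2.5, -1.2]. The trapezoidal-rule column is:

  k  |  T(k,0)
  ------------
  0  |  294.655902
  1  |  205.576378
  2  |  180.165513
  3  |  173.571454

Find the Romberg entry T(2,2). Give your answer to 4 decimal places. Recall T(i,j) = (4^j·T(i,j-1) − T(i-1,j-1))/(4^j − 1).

171.4160

T(1,1) = (4·205.576378 − 294.655902) / 3 = 175.883203
T(2,1) = (4·180.165513 − 205.576378) / 3 = 171.695225
T(2,2) = 171.695225 + (171.695225 − 175.883203)/15 = 171.416026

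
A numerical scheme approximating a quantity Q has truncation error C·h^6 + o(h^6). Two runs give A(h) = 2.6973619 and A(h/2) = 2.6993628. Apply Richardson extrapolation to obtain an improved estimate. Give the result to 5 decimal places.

2.69939

The leading error scales as h^6; refining by a factor of 2 reduces it by 2^6 = 64.
Extrapolated value = (64·A(h/2) − A(h)) / (64 − 1)
= (64·2.6993628 − 2.6973619) / 63
= 170.0618573 / 63 = 2.6993946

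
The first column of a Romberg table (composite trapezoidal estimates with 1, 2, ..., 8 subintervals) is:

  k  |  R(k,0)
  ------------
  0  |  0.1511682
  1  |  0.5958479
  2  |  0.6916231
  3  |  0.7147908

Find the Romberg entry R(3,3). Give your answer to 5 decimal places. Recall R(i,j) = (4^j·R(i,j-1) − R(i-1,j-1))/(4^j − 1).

R(1,1) = (4·0.5958479 − 0.1511682) / 3 = 0.7440745
R(2,1) = 0.6916231 + (0.6916231 − 0.5958479)/3 = 0.7235482
R(3,1) = (4·0.7147908 − 0.6916231) / 3 = 0.7225134
R(2,2) = 0.7235482 + (0.7235482 − 0.7440745)/15 = 0.7221798
R(3,2) = 0.7225134 + (0.7225134 − 0.7235482)/15 = 0.7224444
R(3,3) = (64·0.7224444 − 0.7221798) / 63 = 0.7224486
(Column j=1 coincides with Simpson's rule on the same nodes.)

0.72245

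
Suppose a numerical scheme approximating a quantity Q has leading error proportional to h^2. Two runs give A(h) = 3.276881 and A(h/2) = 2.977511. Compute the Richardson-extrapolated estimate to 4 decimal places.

2.8777

The leading error scales as h^2; refining by a factor of 2 reduces it by 2^2 = 4.
Extrapolated value = (4·A(h/2) − A(h)) / (4 − 1)
= (4·2.977511 − 3.276881) / 3
= 8.633163 / 3 = 2.877721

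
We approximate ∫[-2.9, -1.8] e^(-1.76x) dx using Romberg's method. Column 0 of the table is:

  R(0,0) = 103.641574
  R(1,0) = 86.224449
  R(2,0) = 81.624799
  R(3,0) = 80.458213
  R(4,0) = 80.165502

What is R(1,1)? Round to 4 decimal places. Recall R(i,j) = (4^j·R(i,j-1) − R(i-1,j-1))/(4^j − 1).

Richardson extrapolation on the trapezoidal column (denominator 4−1=3):
R(1,1) = 86.224449 + (86.224449 − 103.641574)/3 = 80.418741
(Column j=1 coincides with Simpson's rule on the same nodes.)

80.4187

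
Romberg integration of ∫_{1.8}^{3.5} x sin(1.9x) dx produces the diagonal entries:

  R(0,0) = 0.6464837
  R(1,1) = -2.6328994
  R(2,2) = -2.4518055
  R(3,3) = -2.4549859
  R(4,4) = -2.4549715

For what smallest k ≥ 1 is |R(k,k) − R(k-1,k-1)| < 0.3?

|R(1,1) − R(0,0)| = 3.2793831 ≥ 0.3
|R(2,2) − R(1,1)| = 0.1810939 < 0.3

k = 2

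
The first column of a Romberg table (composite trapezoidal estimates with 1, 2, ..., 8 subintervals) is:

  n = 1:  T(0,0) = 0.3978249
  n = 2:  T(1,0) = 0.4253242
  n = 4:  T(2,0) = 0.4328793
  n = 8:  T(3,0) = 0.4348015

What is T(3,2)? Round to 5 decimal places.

0.43545

Richardson extrapolation on the trapezoidal column (denominator 4−1=3):
T(2,1) = (4·0.4328793 − 0.4253242) / 3 = 0.4353977
T(3,1) = 0.4348015 + (0.4348015 − 0.4328793)/3 = 0.4354422
T(3,2) = 0.4354422 + (0.4354422 − 0.4353977)/15 = 0.4354452
(Column j=1 coincides with Simpson's rule on the same nodes.)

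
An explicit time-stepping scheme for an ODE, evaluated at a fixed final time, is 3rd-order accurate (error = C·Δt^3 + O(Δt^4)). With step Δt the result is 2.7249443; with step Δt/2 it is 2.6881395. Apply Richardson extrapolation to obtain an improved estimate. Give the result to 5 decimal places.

2.68288

The leading error scales as Δt^3; refining by a factor of 2 reduces it by 2^3 = 8.
Extrapolated value = (8·A(Δt/2) − A(Δt)) / (8 − 1)
= (8·2.6881395 − 2.7249443) / 7
= 18.7801717 / 7 = 2.6828817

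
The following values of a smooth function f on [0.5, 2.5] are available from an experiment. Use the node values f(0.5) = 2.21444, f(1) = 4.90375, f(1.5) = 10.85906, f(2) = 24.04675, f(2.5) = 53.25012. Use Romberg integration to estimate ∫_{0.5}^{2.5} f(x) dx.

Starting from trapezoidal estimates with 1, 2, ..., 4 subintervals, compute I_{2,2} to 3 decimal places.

I_{0,0} (trapezoid, 1 panel, h=2.0000): 55.46456
I_{1,0} (trapezoid, 2 panels, h=1.0000): 38.59134
I_{2,0} (trapezoid, 4 panels, h=0.5000): 33.77092
I_{1,1} = 38.59134 + (38.59134 − 55.46456)/3 = 32.96693
I_{2,1} = 33.77092 + (33.77092 − 38.59134)/3 = 32.16411
I_{2,2} = 32.16411 + (32.16411 − 32.96693)/15 = 32.11059

32.111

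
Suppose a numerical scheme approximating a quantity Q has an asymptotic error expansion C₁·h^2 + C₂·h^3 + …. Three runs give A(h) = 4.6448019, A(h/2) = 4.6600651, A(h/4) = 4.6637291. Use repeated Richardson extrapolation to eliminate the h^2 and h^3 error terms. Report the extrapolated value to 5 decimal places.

First eliminate the h^2 term (factor 2^2 = 4):
  B₁ = (4·4.6600651 − 4.6448019)/3 = 4.6651528
  B₂ = (4·4.6637291 − 4.6600651)/3 = 4.6649504
Then eliminate the h^3 term (factor 2^3 = 8):
  (8·4.6649504 − 4.6651528)/7 = 4.6649215

4.66492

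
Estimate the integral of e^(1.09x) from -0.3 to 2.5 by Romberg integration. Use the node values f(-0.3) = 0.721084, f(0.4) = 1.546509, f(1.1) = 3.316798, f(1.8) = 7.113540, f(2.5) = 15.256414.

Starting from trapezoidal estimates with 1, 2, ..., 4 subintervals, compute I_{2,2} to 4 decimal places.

13.3394

I_{0,0} (trapezoid, 1 panel, h=2.8000): 22.368497
I_{1,0} (trapezoid, 2 panels, h=1.4000): 15.827766
I_{2,0} (trapezoid, 4 panels, h=0.7000): 13.975917
I_{1,1} = 15.827766 + (15.827766 − 22.368497)/3 = 13.647522
I_{2,1} = 13.975917 + (13.975917 − 15.827766)/3 = 13.358634
I_{2,2} = 13.358634 + (13.358634 − 13.647522)/15 = 13.339375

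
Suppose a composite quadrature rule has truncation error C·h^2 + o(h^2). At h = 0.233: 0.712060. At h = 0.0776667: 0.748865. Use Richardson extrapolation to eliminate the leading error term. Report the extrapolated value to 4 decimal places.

The leading error scales as h^2; refining by a factor of 3 reduces it by 3^2 = 9.
Extrapolated value = (9·A(h/3) − A(h)) / (9 − 1)
= (9·0.748865 − 0.712060) / 8
= 6.027725 / 8 = 0.753466

0.7535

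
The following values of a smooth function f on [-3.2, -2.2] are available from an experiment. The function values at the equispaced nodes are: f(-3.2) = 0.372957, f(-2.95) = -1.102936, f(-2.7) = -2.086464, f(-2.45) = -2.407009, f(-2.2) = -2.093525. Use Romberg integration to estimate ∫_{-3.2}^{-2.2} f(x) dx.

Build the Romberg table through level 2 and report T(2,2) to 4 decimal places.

T(0,0) (trapezoid, 1 panel, h=1.0000): -0.860284
T(1,0) (trapezoid, 2 panels, h=0.5000): -1.473374
T(2,0) (trapezoid, 4 panels, h=0.2500): -1.614173
T(1,1) = -1.473374 + (-1.473374 − (-0.860284))/3 = -1.677737
T(2,1) = -1.614173 + (-1.614173 − (-1.473374))/3 = -1.661106
T(2,2) = -1.661106 + (-1.661106 − (-1.677737))/15 = -1.659997

-1.6600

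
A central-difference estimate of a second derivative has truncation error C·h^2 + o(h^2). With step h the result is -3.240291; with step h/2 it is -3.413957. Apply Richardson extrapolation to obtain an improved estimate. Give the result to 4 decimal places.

-3.4718

Extrapolated value = (4·A(h/2) − A(h)) / (4 − 1)
= (4·(-3.413957) − (-3.240291)) / 3
= -10.415537 / 3 = -3.471846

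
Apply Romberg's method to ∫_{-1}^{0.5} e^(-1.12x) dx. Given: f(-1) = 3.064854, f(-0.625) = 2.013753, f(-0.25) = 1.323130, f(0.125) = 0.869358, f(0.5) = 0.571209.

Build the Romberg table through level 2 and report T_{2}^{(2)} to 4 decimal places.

2.2265

T_{0}^{(0)} (trapezoid, 1 panel, h=1.5000): 2.727047
T_{1}^{(0)} (trapezoid, 2 panels, h=0.7500): 2.355871
T_{2}^{(0)} (trapezoid, 4 panels, h=0.3750): 2.259102
T_{1}^{(1)} = 2.355871 + (2.355871 − 2.727047)/3 = 2.232146
T_{2}^{(1)} = 2.259102 + (2.259102 − 2.355871)/3 = 2.226846
T_{2}^{(2)} = 2.226846 + (2.226846 − 2.232146)/15 = 2.226493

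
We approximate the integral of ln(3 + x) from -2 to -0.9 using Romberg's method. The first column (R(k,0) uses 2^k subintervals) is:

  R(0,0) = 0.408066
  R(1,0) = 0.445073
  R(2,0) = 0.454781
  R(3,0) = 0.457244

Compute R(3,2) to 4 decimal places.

0.4581

R(2,1) = (4·0.454781 − 0.445073) / 3 = 0.458017
R(3,1) = (4·0.457244 − 0.454781) / 3 = 0.458065
R(3,2) = (16·0.458065 − 0.458017) / 15 = 0.458068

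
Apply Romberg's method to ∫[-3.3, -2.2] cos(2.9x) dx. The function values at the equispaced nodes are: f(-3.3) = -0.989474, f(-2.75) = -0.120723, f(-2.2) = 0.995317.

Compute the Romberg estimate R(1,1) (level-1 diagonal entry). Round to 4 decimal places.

-0.0875

R(0,0) (trapezoid, 1 panel, h=1.1000): 0.003214
R(1,0) (trapezoid, 2 panels, h=0.5500): -0.064791
R(1,1) = -0.064791 + (-0.064791 − 0.003214)/3 = -0.087459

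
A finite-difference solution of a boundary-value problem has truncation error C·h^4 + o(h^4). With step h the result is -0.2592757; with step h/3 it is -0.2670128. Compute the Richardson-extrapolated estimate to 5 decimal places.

-0.26711

The leading error scales as h^4; refining by a factor of 3 reduces it by 3^4 = 81.
Extrapolated value = (81·A(h/3) − A(h)) / (81 − 1)
= (81·(-0.2670128) − (-0.2592757)) / 80
= -21.3687611 / 80 = -0.2671095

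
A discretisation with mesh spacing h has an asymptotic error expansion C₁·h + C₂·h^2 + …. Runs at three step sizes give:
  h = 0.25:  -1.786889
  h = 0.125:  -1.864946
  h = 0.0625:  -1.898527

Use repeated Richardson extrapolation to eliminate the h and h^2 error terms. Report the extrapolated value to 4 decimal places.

-1.9285

First eliminate the h term (factor 2^1 = 2):
  B₁ = (2·(-1.864946) − (-1.786889))/1 = -1.943003
  B₂ = (2·(-1.898527) − (-1.864946))/1 = -1.932108
Then eliminate the h^2 term (factor 2^2 = 4):
  (4·(-1.932108) − (-1.943003))/3 = -1.928476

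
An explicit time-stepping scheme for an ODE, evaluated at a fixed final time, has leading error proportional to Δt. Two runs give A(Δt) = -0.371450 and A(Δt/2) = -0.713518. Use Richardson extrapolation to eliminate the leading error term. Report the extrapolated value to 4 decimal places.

Extrapolated value = (2·A(Δt/2) − A(Δt)) / (2 − 1)
= (2·(-0.713518) − (-0.371450)) / 1
= -1.055586 / 1 = -1.055586

-1.0556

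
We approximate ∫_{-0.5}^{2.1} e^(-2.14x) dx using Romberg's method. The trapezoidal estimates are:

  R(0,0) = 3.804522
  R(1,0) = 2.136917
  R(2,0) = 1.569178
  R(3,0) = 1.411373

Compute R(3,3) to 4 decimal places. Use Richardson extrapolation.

1.3572

R(1,1) = 2.136917 + (2.136917 − 3.804522)/3 = 1.581049
R(2,1) = (4·1.569178 − 2.136917) / 3 = 1.379932
R(3,1) = 1.411373 + (1.411373 − 1.569178)/3 = 1.358771
R(2,2) = (16·1.379932 − 1.581049) / 15 = 1.366524
R(3,2) = (16·1.358771 − 1.379932) / 15 = 1.357360
R(3,3) = 1.357360 + (1.357360 − 1.366524)/63 = 1.357215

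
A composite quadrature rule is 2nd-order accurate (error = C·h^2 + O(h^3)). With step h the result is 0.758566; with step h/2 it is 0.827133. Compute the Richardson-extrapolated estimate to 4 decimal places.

0.8500

The leading error scales as h^2; refining by a factor of 2 reduces it by 2^2 = 4.
Extrapolated value = (4·A(h/2) − A(h)) / (4 − 1)
= (4·0.827133 − 0.758566) / 3
= 2.549966 / 3 = 0.849989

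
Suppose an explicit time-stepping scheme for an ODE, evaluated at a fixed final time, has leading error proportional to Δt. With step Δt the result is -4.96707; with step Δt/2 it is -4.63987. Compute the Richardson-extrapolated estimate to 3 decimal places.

-4.313

The leading error scales as Δt; refining by a factor of 2 reduces it by 2^1 = 2.
Extrapolated value = (2·A(Δt/2) − A(Δt)) / (2 − 1)
= (2·(-4.63987) − (-4.96707)) / 1
= -4.31267 / 1 = -4.31267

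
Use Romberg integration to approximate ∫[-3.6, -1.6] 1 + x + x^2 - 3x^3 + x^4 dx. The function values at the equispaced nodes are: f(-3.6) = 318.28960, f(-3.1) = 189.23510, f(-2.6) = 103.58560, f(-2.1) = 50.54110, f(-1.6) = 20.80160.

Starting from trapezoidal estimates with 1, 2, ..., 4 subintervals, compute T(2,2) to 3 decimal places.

250.878

T(0,0) (trapezoid, 1 panel, h=2.0000): 339.09120
T(1,0) (trapezoid, 2 panels, h=1.0000): 273.13120
T(2,0) (trapezoid, 4 panels, h=0.5000): 256.45370
T(1,1) = 273.13120 + (273.13120 − 339.09120)/3 = 251.14453
T(2,1) = 256.45370 + (256.45370 − 273.13120)/3 = 250.89453
T(2,2) = 250.89453 + (250.89453 − 251.14453)/15 = 250.87786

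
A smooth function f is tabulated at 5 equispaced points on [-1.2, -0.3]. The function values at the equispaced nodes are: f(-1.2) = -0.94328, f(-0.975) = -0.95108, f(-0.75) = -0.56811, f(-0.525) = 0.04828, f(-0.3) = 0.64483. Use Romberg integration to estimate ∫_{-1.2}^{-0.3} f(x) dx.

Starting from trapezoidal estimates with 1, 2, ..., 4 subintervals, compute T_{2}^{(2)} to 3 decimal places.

-0.378

T_{0}^{(0)} (trapezoid, 1 panel, h=0.9000): -0.13430
T_{1}^{(0)} (trapezoid, 2 panels, h=0.4500): -0.32280
T_{2}^{(0)} (trapezoid, 4 panels, h=0.2250): -0.36453
T_{1}^{(1)} = -0.32280 + (-0.32280 − (-0.13430))/3 = -0.38563
T_{2}^{(1)} = -0.36453 + (-0.36453 − (-0.32280))/3 = -0.37844
T_{2}^{(2)} = -0.37844 + (-0.37844 − (-0.38563))/15 = -0.37796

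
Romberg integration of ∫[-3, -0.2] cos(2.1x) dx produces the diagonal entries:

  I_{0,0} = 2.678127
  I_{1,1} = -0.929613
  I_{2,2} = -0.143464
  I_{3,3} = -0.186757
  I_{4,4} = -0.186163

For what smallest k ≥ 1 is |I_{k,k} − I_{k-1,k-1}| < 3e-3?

k = 4

|I_{1,1} − I_{0,0}| = 3.607740 ≥ 3e-3
|I_{2,2} − I_{1,1}| = 0.786149 ≥ 3e-3
|I_{3,3} − I_{2,2}| = 0.043293 ≥ 3e-3
|I_{4,4} − I_{3,3}| = 0.000594 < 3e-3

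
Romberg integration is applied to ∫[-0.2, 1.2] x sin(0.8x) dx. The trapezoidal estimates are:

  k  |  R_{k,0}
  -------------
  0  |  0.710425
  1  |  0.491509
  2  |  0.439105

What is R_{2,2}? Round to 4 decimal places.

Richardson extrapolation on the trapezoidal column (denominator 4−1=3):
R_{1,1} = 0.491509 + (0.491509 − 0.710425)/3 = 0.418537
R_{2,1} = (4·0.439105 − 0.491509) / 3 = 0.421637
R_{2,2} = 0.421637 + (0.421637 − 0.418537)/15 = 0.421844

0.4218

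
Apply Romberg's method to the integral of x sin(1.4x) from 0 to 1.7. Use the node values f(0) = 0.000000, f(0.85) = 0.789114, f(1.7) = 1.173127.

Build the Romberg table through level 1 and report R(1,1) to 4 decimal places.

R(0,0) (trapezoid, 1 panel, h=1.7000): 0.997158
R(1,0) (trapezoid, 2 panels, h=0.8500): 1.169326
R(1,1) = 1.169326 + (1.169326 − 0.997158)/3 = 1.226715

1.2267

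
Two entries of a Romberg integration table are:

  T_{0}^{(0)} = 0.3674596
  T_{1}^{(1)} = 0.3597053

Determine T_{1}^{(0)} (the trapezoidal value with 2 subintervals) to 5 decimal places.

From T_{1}^{(1)} = (4·T_{1}^{(0)} − T_{0}^{(0)})/3, solve for T_{1}^{(0)}:
4·T_{1}^{(0)} = 3·0.3597053 + 0.3674596 = 1.4465755
T_{1}^{(0)} = 0.3616439

0.36164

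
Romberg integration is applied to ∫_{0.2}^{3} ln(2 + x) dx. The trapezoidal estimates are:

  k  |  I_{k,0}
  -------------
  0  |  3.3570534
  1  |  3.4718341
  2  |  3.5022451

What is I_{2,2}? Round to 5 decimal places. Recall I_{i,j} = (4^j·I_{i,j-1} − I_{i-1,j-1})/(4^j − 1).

I_{1,1} = (4·3.4718341 − 3.3570534) / 3 = 3.5100943
I_{2,1} = 3.5022451 + (3.5022451 − 3.4718341)/3 = 3.5123821
I_{2,2} = 3.5123821 + (3.5123821 − 3.5100943)/15 = 3.5125346

3.51253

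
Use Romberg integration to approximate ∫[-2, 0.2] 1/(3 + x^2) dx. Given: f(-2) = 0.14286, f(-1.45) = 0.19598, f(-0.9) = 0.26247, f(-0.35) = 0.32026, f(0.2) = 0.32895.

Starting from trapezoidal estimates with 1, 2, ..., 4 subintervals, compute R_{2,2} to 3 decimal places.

R_{0,0} (trapezoid, 1 panel, h=2.2000): 0.51899
R_{1,0} (trapezoid, 2 panels, h=1.1000): 0.54821
R_{2,0} (trapezoid, 4 panels, h=0.5500): 0.55804
R_{1,1} = 0.54821 + (0.54821 − 0.51899)/3 = 0.55795
R_{2,1} = 0.55804 + (0.55804 − 0.54821)/3 = 0.56132
R_{2,2} = 0.56132 + (0.56132 − 0.55795)/15 = 0.56154

0.562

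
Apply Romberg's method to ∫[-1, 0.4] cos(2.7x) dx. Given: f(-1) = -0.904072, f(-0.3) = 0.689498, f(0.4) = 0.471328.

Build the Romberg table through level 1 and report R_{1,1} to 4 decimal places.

0.5426

R_{0,0} (trapezoid, 1 panel, h=1.4000): -0.302921
R_{1,0} (trapezoid, 2 panels, h=0.7000): 0.331188
R_{1,1} = 0.331188 + (0.331188 − (-0.302921))/3 = 0.542558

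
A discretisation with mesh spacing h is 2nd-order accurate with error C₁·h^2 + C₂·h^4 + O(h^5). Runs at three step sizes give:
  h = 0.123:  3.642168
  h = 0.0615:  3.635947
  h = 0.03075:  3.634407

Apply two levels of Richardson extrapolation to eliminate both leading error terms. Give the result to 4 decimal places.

First eliminate the h^2 term (factor 2^2 = 4):
  B₁ = (4·3.635947 − 3.642168)/3 = 3.633873
  B₂ = (4·3.634407 − 3.635947)/3 = 3.633894
Then eliminate the h^4 term (factor 2^4 = 16):
  (16·3.633894 − 3.633873)/15 = 3.633895

3.6339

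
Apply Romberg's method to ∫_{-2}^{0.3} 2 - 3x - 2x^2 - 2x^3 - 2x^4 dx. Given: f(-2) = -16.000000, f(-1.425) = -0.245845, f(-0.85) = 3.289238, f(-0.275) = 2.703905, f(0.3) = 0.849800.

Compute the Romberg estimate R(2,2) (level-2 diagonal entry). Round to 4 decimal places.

0.3086

R(0,0) (trapezoid, 1 panel, h=2.3000): -17.422730
R(1,0) (trapezoid, 2 panels, h=1.1500): -4.928741
R(2,0) (trapezoid, 4 panels, h=0.5750): -1.050986
R(1,1) = -4.928741 + (-4.928741 − (-17.422730))/3 = -0.764078
R(2,1) = -1.050986 + (-1.050986 − (-4.928741))/3 = 0.241599
R(2,2) = 0.241599 + (0.241599 − (-0.764078))/15 = 0.308644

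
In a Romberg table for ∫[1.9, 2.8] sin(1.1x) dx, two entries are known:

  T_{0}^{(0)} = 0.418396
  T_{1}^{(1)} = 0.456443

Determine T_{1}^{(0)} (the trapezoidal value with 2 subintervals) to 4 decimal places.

0.4469

From T_{1}^{(1)} = (4·T_{1}^{(0)} − T_{0}^{(0)})/3, solve for T_{1}^{(0)}:
4·T_{1}^{(0)} = 3·0.456443 + 0.418396 = 1.787725
T_{1}^{(0)} = 0.446931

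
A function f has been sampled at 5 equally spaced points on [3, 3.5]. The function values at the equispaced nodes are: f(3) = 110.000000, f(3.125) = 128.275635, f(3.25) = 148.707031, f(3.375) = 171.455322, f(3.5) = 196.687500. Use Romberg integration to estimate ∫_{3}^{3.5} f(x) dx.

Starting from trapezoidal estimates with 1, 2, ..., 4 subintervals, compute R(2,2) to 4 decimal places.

R(0,0) (trapezoid, 1 panel, h=0.5000): 76.671875
R(1,0) (trapezoid, 2 panels, h=0.2500): 75.512695
R(2,0) (trapezoid, 4 panels, h=0.1250): 75.222717
R(1,1) = 75.512695 + (75.512695 − 76.671875)/3 = 75.126302
R(2,1) = 75.222717 + (75.222717 − 75.512695)/3 = 75.126058
R(2,2) = 75.126058 + (75.126058 − 75.126302)/15 = 75.126042

75.1260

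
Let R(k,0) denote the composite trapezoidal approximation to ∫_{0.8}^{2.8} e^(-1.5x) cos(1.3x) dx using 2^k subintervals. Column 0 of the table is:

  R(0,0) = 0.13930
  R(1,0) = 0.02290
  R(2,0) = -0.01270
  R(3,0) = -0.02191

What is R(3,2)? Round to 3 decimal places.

-0.025

Richardson extrapolation on the trapezoidal column (denominator 4−1=3):
R(2,1) = -0.01270 + (-0.01270 − 0.02290)/3 = -0.02457
R(3,1) = -0.02191 + (-0.02191 − (-0.01270))/3 = -0.02498
R(3,2) = -0.02498 + (-0.02498 − (-0.02457))/15 = -0.02501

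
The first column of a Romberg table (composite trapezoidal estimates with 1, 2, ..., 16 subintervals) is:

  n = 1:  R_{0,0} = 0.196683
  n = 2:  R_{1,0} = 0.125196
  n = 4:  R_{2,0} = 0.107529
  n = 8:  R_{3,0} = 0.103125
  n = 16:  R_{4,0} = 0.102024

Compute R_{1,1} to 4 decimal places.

Richardson extrapolation on the trapezoidal column (denominator 4−1=3):
R_{1,1} = 0.125196 + (0.125196 − 0.196683)/3 = 0.101367
(Column j=1 coincides with Simpson's rule on the same nodes.)

0.1014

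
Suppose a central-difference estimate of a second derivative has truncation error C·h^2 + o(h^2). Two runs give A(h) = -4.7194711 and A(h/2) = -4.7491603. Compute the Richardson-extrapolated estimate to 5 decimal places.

The leading error scales as h^2; refining by a factor of 2 reduces it by 2^2 = 4.
Extrapolated value = (4·A(h/2) − A(h)) / (4 − 1)
= (4·(-4.7491603) − (-4.7194711)) / 3
= -14.2771701 / 3 = -4.7590567

-4.75906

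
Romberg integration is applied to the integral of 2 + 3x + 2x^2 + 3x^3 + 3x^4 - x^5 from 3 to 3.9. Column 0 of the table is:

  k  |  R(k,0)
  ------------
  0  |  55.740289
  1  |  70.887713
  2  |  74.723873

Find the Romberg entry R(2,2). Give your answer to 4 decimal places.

76.0070

R(1,1) = (4·70.887713 − 55.740289) / 3 = 75.936854
R(2,1) = (4·74.723873 − 70.887713) / 3 = 76.002593
R(2,2) = 76.002593 + (76.002593 − 75.936854)/15 = 76.006976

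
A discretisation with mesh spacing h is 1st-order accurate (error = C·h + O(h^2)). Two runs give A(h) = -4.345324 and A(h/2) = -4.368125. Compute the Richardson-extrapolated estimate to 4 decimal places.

-4.3909

The leading error scales as h; refining by a factor of 2 reduces it by 2^1 = 2.
Extrapolated value = (2·A(h/2) − A(h)) / (2 − 1)
= (2·(-4.368125) − (-4.345324)) / 1
= -4.390926 / 1 = -4.390926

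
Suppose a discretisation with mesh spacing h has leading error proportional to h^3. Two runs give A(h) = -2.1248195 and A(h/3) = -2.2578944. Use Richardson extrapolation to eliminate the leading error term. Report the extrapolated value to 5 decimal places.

-2.26301

Extrapolated value = (27·A(h/3) − A(h)) / (27 − 1)
= (27·(-2.2578944) − (-2.1248195)) / 26
= -58.8383293 / 26 = -2.2630127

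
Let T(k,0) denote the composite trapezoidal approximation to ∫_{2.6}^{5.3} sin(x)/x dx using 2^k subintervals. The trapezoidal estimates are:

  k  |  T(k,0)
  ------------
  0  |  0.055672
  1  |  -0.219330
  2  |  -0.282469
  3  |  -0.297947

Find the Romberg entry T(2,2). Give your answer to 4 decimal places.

Richardson extrapolation on the trapezoidal column (denominator 4−1=3):
T(1,1) = -0.219330 + (-0.219330 − 0.055672)/3 = -0.310997
T(2,1) = -0.282469 + (-0.282469 − (-0.219330))/3 = -0.303515
T(2,2) = -0.303515 + (-0.303515 − (-0.310997))/15 = -0.303016

-0.3030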